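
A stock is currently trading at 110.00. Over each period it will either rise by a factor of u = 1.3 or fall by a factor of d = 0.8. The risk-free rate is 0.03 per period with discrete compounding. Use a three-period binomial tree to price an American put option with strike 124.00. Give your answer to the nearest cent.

22.86

Risk-neutral probability p = (1 + 0.03 − 0.8)/(1.3 − 0.8) = 0.2300/0.5000 = 0.4600
Terminal stock prices: S_uuu = 241.7, S_uud = 148.7, S_udd = 91.52, S_ddd = 56.32
Terminal payoffs (K − S): max(-117.7, 0) = 0, max(-24.72, 0) = 0, max(32.48, 0) = 32.48, max(67.68, 0) = 67.68
Node uu (S = 185.9): continuation = 1/1.03·[0.4600·0.0000 + 0.5400·0.0000] = 0.0000; exercise value = 0.0000 ≤ continuation, so V_uu = 0.0000
Node ud (S = 114.4): continuation = 1/1.03·[0.4600·0.0000 + 0.5400·32.4800] = 17.0283; exercise value = 9.6000 ≤ continuation, so V_ud = 17.0283
Node dd (S = 70.4): continuation = 1/1.03·[0.4600·32.4800 + 0.5400·67.6800] = 49.9883; exercise value = 53.6000 > continuation, so V_dd = 53.6000 (exercise)
Node u (S = 143): continuation = 1/1.03·[0.4600·0.0000 + 0.5400·17.0283] = 8.9275; exercise value = 0.0000 ≤ continuation, so V_u = 8.9275
Node d (S = 88): continuation = 1/1.03·[0.4600·17.0283 + 0.5400·53.6000] = 35.7059; exercise value = 36.0000 > continuation, so V_d = 36.0000 (exercise)
Node 0 (S = 110): continuation = 1/1.03·[0.4600·8.9275 + 0.5400·36.0000] = 22.8608; exercise value = 14.0000 ≤ continuation, so V_0 = 22.8608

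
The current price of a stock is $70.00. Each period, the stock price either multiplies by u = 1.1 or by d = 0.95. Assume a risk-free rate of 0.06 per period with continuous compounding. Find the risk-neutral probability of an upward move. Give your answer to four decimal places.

Risk-neutral probability p = (e^0.06 − 0.95)/(1.1 − 0.95) = 0.1118/0.1500 = 0.7456

p = 0.7456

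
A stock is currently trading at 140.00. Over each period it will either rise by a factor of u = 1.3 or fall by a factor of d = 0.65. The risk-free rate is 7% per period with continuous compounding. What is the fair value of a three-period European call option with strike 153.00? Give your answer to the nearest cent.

34.70

Risk-neutral probability p = (e^0.07 − 0.65)/(1.3 − 0.65) = 0.4225/0.6500 = 0.6500
Terminal stock prices: S_uuu = 307.6, S_uud = 153.8, S_udd = 76.9, S_ddd = 38.45
Terminal payoffs (S − K): max(154.6, 0) = 154.6, max(0.79, 0) = 0.79, max(-76.1, 0) = 0, max(-114.6, 0) = 0
Node uu (S = 236.6): V_uu = e^(−0.07)·[0.6500·154.5800 + 0.3500·0.7900] = 93.9437
Node ud (S = 118.3): V_ud = e^(−0.07)·[0.6500·0.7900 + 0.3500·0.0000] = 0.4788
Node dd (S = 59.15): V_dd = e^(−0.07)·[0.6500·0.0000 + 0.3500·0.0000] = 0.0000
Node u (S = 182): V_u = e^(−0.07)·[0.6500·93.9437 + 0.3500·0.4788] = 57.0925
Node d (S = 91): V_d = e^(−0.07)·[0.6500·0.4788 + 0.3500·0.0000] = 0.2902
Node 0 (S = 140): V_0 = e^(−0.07)·[0.6500·57.0925 + 0.3500·0.2902] = 34.6966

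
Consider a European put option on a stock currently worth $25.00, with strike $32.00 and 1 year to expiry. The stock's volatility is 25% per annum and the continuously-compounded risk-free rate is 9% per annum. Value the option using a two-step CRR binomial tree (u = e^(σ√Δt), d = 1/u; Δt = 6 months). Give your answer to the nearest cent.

$5.37

CRR parameters: u = e^(σ√Δt) = e^(0.25·√0.5) = 1.1934, d = 1/u = 0.8380
Per-period rate: rΔt = 0.09·0.5 = 0.045, so R = e^0.045 = 1.0460
Risk-neutral probability p = (e^0.045 − 0.8380)/(1.1934 − 0.8380) = 0.2081/0.3554 = 0.5854
Terminal stock prices: S_uu = 35.6, S_ud = 25, S_dd = 17.55
Terminal payoffs (K − S): max(-3.603, 0) = 0, max(7, 0) = 7, max(14.45, 0) = 14.45
Node u (S = 29.83): V_u = e^(−0.045)·[0.5854·0.0000 + 0.4146·7.0000] = 2.7743
Node d (S = 20.95): V_d = e^(−0.045)·[0.5854·7.0000 + 0.4146·14.4453] = 9.6427
Node 0 (S = 25): V_0 = e^(−0.045)·[0.5854·2.7743 + 0.4146·9.6427] = 5.3744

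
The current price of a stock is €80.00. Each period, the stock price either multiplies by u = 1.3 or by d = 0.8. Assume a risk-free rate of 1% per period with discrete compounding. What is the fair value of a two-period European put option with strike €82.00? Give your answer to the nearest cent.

Risk-neutral probability p = (1 + 0.01 − 0.8)/(1.3 − 0.8) = 0.2100/0.5000 = 0.4200
Terminal stock prices: S_uu = 135.2, S_ud = 83.2, S_dd = 51.2
Terminal payoffs (K − S): max(-53.2, 0) = 0, max(-1.2, 0) = 0, max(30.8, 0) = 30.8
Node u (S = 104): V_u = 1/1.01·[0.4200·0.0000 + 0.5800·0.0000] = 0.0000
Node d (S = 64): V_d = 1/1.01·[0.4200·0.0000 + 0.5800·30.8000] = 17.6871
Node 0 (S = 80): V_0 = 1/1.01·[0.4200·0.0000 + 0.5800·17.6871] = 10.1570

€10.16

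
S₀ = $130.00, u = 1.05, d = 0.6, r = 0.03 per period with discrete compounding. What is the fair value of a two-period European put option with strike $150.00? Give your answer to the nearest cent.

$11.39

Risk-neutral probability p = (1 + 0.03 − 0.6)/(1.05 − 0.6) = 0.4300/0.4500 = 0.9556
Terminal stock prices: S_uu = 143.3, S_ud = 81.9, S_dd = 46.8
Terminal payoffs (K − S): max(6.675, 0) = 6.675, max(68.1, 0) = 68.1, max(103.2, 0) = 103.2
Node u (S = 136.5): V_u = 1/1.03·[0.9556·6.6750 + 0.0444·68.1000] = 9.1311
Node d (S = 78): V_d = 1/1.03·[0.9556·68.1000 + 0.0444·103.2000] = 67.6311
Node 0 (S = 130): V_0 = 1/1.03·[0.9556·9.1311 + 0.0444·67.6311] = 11.3894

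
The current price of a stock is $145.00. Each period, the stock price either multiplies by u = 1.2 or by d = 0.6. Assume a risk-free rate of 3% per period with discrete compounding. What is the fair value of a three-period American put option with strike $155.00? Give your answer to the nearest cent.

$32.35

Risk-neutral probability p = (1 + 0.03 − 0.6)/(1.2 − 0.6) = 0.4300/0.6000 = 0.7167
Terminal stock prices: S_uuu = 250.6, S_uud = 125.3, S_udd = 62.64, S_ddd = 31.32
Terminal payoffs (K − S): max(-95.56, 0) = 0, max(29.72, 0) = 29.72, max(92.36, 0) = 92.36, max(123.7, 0) = 123.7
Node uu (S = 208.8): continuation = 1/1.03·[0.7167·0.0000 + 0.2833·29.7200] = 8.1754; exercise value = 0.0000 ≤ continuation, so V_uu = 8.1754
Node ud (S = 104.4): continuation = 1/1.03·[0.7167·29.7200 + 0.2833·92.3600] = 46.0854; exercise value = 50.6000 > continuation, so V_ud = 50.6000 (exercise)
Node dd (S = 52.2): continuation = 1/1.03·[0.7167·92.3600 + 0.2833·123.6800] = 98.2854; exercise value = 102.8000 > continuation, so V_dd = 102.8000 (exercise)
Node u (S = 174): continuation = 1/1.03·[0.7167·8.1754 + 0.2833·50.6000] = 19.6075; exercise value = 0.0000 ≤ continuation, so V_u = 19.6075
Node d (S = 87): continuation = 1/1.03·[0.7167·50.6000 + 0.2833·102.8000] = 63.4854; exercise value = 68.0000 > continuation, so V_d = 68.0000 (exercise)
Node 0 (S = 145): continuation = 1/1.03·[0.7167·19.6075 + 0.2833·68.0000] = 32.3482; exercise value = 10.0000 ≤ continuation, so V_0 = 32.3482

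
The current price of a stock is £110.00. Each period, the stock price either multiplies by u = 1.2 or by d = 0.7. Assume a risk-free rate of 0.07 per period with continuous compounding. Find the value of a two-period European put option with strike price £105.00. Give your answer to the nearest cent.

Risk-neutral probability p = (e^0.07 − 0.7)/(1.2 − 0.7) = 0.3725/0.5000 = 0.7450
Terminal stock prices: S_uu = 158.4, S_ud = 92.4, S_dd = 53.9
Terminal payoffs (K − S): max(-53.4, 0) = 0, max(12.6, 0) = 12.6, max(51.1, 0) = 51.1
Node u (S = 132): V_u = e^(−0.07)·[0.7450·0.0000 + 0.2550·12.6000] = 2.9956
Node d (S = 77): V_d = e^(−0.07)·[0.7450·12.6000 + 0.2550·51.1000] = 20.9014
Node 0 (S = 110): V_0 = e^(−0.07)·[0.7450·2.9956 + 0.2550·20.9014] = 7.0501

£7.05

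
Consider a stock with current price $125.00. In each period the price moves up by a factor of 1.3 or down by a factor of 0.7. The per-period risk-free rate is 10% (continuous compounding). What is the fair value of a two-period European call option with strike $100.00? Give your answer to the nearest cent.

$46.47

Risk-neutral probability p = (e^0.1 − 0.7)/(1.3 − 0.7) = 0.4052/0.6000 = 0.6753
Terminal stock prices: S_uu = 211.3, S_ud = 113.7, S_dd = 61.25
Terminal payoffs (S − K): max(111.3, 0) = 111.3, max(13.75, 0) = 13.75, max(-38.75, 0) = 0
Node u (S = 162.5): V_u = e^(−0.1)·[0.6753·111.2500 + 0.3247·13.7500] = 72.0163
Node d (S = 87.5): V_d = e^(−0.1)·[0.6753·13.7500 + 0.3247·0.0000] = 8.4016
Node 0 (S = 125): V_0 = e^(−0.1)·[0.6753·72.0163 + 0.3247·8.4016] = 46.4721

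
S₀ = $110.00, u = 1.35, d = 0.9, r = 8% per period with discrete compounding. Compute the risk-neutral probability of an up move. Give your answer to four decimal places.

p = 0.4000

Risk-neutral probability p = (1 + 0.08 − 0.9)/(1.35 − 0.9) = 0.1800/0.4500 = 0.4000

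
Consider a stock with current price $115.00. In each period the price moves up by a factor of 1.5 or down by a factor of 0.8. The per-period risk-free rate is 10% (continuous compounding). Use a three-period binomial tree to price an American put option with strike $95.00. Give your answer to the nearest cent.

Risk-neutral probability p = (e^0.1 − 0.8)/(1.5 − 0.8) = 0.3052/0.7000 = 0.4360
Terminal stock prices: S_uuu = 388.1, S_uud = 207, S_udd = 110.4, S_ddd = 58.88
Terminal payoffs (K − S): max(-293.1, 0) = 0, max(-112, 0) = 0, max(-15.4, 0) = 0, max(36.12, 0) = 36.12
Node uu (S = 258.8): continuation = e^(−0.1)·[0.4360·0.0000 + 0.5640·0.0000] = 0.0000; exercise value = 0.0000 ≤ continuation, so V_uu = 0.0000
Node ud (S = 138): continuation = e^(−0.1)·[0.4360·0.0000 + 0.5640·0.0000] = 0.0000; exercise value = 0.0000 ≤ continuation, so V_ud = 0.0000
Node dd (S = 73.6): continuation = e^(−0.1)·[0.4360·0.0000 + 0.5640·36.1200] = 18.4344; exercise value = 21.4000 > continuation, so V_dd = 21.4000 (exercise)
Node u (S = 172.5): continuation = e^(−0.1)·[0.4360·0.0000 + 0.5640·0.0000] = 0.0000; exercise value = 0.0000 ≤ continuation, so V_u = 0.0000
Node d (S = 92): continuation = e^(−0.1)·[0.4360·0.0000 + 0.5640·21.4000] = 10.9218; exercise value = 3.0000 ≤ continuation, so V_d = 10.9218
Node 0 (S = 115): continuation = e^(−0.1)·[0.4360·0.0000 + 0.5640·10.9218] = 5.5741; exercise value = 0.0000 ≤ continuation, so V_0 = 5.5741

$5.57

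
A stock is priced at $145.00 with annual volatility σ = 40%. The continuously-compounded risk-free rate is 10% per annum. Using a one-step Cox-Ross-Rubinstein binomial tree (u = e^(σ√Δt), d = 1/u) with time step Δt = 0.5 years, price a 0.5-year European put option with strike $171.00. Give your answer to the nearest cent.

CRR parameters: u = e^(σ√Δt) = e^(0.4·√0.5) = 1.3269, d = 1/u = 0.7536
Per-period rate: rΔt = 0.1·0.5 = 0.05, so R = e^0.05 = 1.0513
Risk-neutral probability p = (e^0.05 − 0.7536)/(1.3269 − 0.7536) = 0.2976/0.5733 = 0.5192
Terminal stock prices: S_u = 192.4, S_d = 109.3
Terminal payoffs (K − S): max(-21.4, 0) = 0, max(61.72, 0) = 61.72
Node 0 (S = 145): V_0 = e^(−0.05)·[0.5192·0.0000 + 0.4808·61.7224] = 28.2291

$28.23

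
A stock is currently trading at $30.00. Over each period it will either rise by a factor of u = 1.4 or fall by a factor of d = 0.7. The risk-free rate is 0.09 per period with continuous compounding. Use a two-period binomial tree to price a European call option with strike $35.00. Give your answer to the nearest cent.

$6.30

Risk-neutral probability p = (e^0.09 − 0.7)/(1.4 − 0.7) = 0.3942/0.7000 = 0.5631
Terminal stock prices: S_uu = 58.8, S_ud = 29.4, S_dd = 14.7
Terminal payoffs (S − K): max(23.8, 0) = 23.8, max(-5.6, 0) = 0, max(-20.3, 0) = 0
Node u (S = 42): V_u = e^(−0.09)·[0.5631·23.8000 + 0.4369·0.0000] = 12.2484
Node d (S = 21): V_d = e^(−0.09)·[0.5631·0.0000 + 0.4369·0.0000] = 0.0000
Node 0 (S = 30): V_0 = e^(−0.09)·[0.5631·12.2484 + 0.4369·0.0000] = 6.3035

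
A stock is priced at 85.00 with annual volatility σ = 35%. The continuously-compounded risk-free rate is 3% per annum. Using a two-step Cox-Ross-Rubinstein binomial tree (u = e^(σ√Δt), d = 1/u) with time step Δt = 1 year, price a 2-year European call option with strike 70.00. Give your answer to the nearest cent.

26.82

CRR parameters: u = e^(σ√Δt) = e^(0.35·√1) = 1.4191, d = 1/u = 0.7047
Per-period rate: rΔt = 0.03·1 = 0.03, so R = e^0.03 = 1.0305
Risk-neutral probability p = (e^0.03 − 0.7047)/(1.4191 − 0.7047) = 0.3258/0.7144 = 0.4560
Terminal stock prices: S_uu = 171.2, S_ud = 85, S_dd = 42.21
Terminal payoffs (S − K): max(101.2, 0) = 101.2, max(15, 0) = 15, max(-27.79, 0) = 0
Node u (S = 120.6): V_u = e^(−0.03)·[0.4560·101.1690 + 0.5440·15.0000] = 52.6896
Node d (S = 59.9): V_d = e^(−0.03)·[0.4560·15.0000 + 0.5440·0.0000] = 6.6380
Node 0 (S = 85): V_0 = e^(−0.03)·[0.4560·52.6896 + 0.5440·6.6380] = 26.8213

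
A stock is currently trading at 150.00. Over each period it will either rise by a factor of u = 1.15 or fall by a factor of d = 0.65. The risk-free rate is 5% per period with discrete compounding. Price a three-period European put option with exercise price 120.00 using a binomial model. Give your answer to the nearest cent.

4.45

Risk-neutral probability p = (1 + 0.05 − 0.65)/(1.15 − 0.65) = 0.4000/0.5000 = 0.8000
Terminal stock prices: S_uuu = 228.1, S_uud = 128.9, S_udd = 72.88, S_ddd = 41.19
Terminal payoffs (K − S): max(-108.1, 0) = 0, max(-8.944, 0) = 0, max(47.12, 0) = 47.12, max(78.81, 0) = 78.81
Node uu (S = 198.4): V_uu = 1/1.05·[0.8000·0.0000 + 0.2000·0.0000] = 0.0000
Node ud (S = 112.1): V_ud = 1/1.05·[0.8000·0.0000 + 0.2000·47.1187] = 8.9750
Node dd (S = 63.38): V_dd = 1/1.05·[0.8000·47.1187 + 0.2000·78.8063] = 50.9107
Node u (S = 172.5): V_u = 1/1.05·[0.8000·0.0000 + 0.2000·8.9750] = 1.7095
Node d (S = 97.5): V_d = 1/1.05·[0.8000·8.9750 + 0.2000·50.9107] = 16.5354
Node 0 (S = 150): V_0 = 1/1.05·[0.8000·1.7095 + 0.2000·16.5354] = 4.4521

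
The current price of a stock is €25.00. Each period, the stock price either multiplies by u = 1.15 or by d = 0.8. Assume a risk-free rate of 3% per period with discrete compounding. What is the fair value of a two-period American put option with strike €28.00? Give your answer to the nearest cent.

Risk-neutral probability p = (1 + 0.03 − 0.8)/(1.15 − 0.8) = 0.2300/0.3500 = 0.6571
Terminal stock prices: S_uu = 33.06, S_ud = 23, S_dd = 16
Terminal payoffs (K − S): max(-5.062, 0) = 0, max(5, 0) = 5, max(12, 0) = 12
Node u (S = 28.75): continuation = 1/1.03·[0.6571·0.0000 + 0.3429·5.0000] = 1.6644; exercise value = 0.0000 ≤ continuation, so V_u = 1.6644
Node d (S = 20): continuation = 1/1.03·[0.6571·5.0000 + 0.3429·12.0000] = 7.1845; exercise value = 8.0000 > continuation, so V_d = 8.0000 (exercise)
Node 0 (S = 25): continuation = 1/1.03·[0.6571·1.6644 + 0.3429·8.0000] = 3.7248; exercise value = 3.0000 ≤ continuation, so V_0 = 3.7248

€3.72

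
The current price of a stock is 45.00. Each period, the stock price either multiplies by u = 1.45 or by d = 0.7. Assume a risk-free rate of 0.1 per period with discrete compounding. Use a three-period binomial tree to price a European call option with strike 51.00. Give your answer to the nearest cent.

14.38

Risk-neutral probability p = (1 + 0.1 − 0.7)/(1.45 − 0.7) = 0.4000/0.7500 = 0.5333
Terminal stock prices: S_uuu = 137.2, S_uud = 66.23, S_udd = 31.97, S_ddd = 15.43
Terminal payoffs (S − K): max(86.19, 0) = 86.19, max(15.23, 0) = 15.23, max(-19.03, 0) = 0, max(-35.57, 0) = 0
Node uu (S = 94.61): V_uu = 1/1.1·[0.5333·86.1881 + 0.4667·15.2287] = 48.2489
Node ud (S = 45.67): V_ud = 1/1.1·[0.5333·15.2287 + 0.4667·0.0000] = 7.3836
Node dd (S = 22.05): V_dd = 1/1.1·[0.5333·0.0000 + 0.4667·0.0000] = 0.0000
Node u (S = 65.25): V_u = 1/1.1·[0.5333·48.2489 + 0.4667·7.3836] = 26.5258
Node d (S = 31.5): V_d = 1/1.1·[0.5333·7.3836 + 0.4667·0.0000] = 3.5799
Node 0 (S = 45): V_0 = 1/1.1·[0.5333·26.5258 + 0.4667·3.5799] = 14.3798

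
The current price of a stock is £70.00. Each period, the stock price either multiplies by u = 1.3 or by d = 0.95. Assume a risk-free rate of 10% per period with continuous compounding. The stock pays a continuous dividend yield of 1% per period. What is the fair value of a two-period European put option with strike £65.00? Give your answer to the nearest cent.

£0.52

Per-period risk-free factor R = e^0.1 = 1.1052; dividend-adjusted growth = e^(0.1−0.01) = 1.0942.
Risk-neutral probability p = (1.0942 − 0.95)/(1.3 − 0.95) = 0.1442/0.3500 = 0.4119
Terminal stock prices: S_uu = 118.3, S_ud = 86.45, S_dd = 63.17
Terminal payoffs (K − S): max(-53.3, 0) = 0, max(-21.45, 0) = 0, max(1.825, 0) = 1.825
Node u (S = 91): V_u = e^(−0.1)·[0.4119·0.0000 + 0.5881·0.0000] = 0.0000
Node d (S = 66.5): V_d = e^(−0.1)·[0.4119·0.0000 + 0.5881·1.8250] = 0.9711
Node 0 (S = 70): V_0 = e^(−0.1)·[0.4119·0.0000 + 0.5881·0.9711] = 0.5167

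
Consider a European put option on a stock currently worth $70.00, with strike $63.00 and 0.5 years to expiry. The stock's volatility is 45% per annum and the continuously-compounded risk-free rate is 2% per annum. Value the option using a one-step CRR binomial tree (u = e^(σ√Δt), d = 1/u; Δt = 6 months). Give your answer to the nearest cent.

$6.74

CRR parameters: u = e^(σ√Δt) = e^(0.45·√0.5) = 1.3746, d = 1/u = 0.7275
Per-period rate: rΔt = 0.02·0.5 = 0.01, so R = e^0.01 = 1.0101
Risk-neutral probability p = (e^0.01 − 0.7275)/(1.3746 − 0.7275) = 0.2826/0.6472 = 0.4366
Terminal stock prices: S_u = 96.23, S_d = 50.92
Terminal payoffs (K − S): max(-33.23, 0) = 0, max(12.08, 0) = 12.08
Node 0 (S = 70): V_0 = e^(−0.01)·[0.4366·0.0000 + 0.5634·12.0779] = 6.7365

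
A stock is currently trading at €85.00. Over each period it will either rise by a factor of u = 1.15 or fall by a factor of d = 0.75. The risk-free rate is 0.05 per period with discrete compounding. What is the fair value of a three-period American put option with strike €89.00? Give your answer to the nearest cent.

Risk-neutral probability p = (1 + 0.05 − 0.75)/(1.15 − 0.75) = 0.3000/0.4000 = 0.7500
Terminal stock prices: S_uuu = 129.3, S_uud = 84.31, S_udd = 54.98, S_ddd = 35.86
Terminal payoffs (K − S): max(-40.27, 0) = 0, max(4.691, 0) = 4.691, max(34.02, 0) = 34.02, max(53.14, 0) = 53.14
Node uu (S = 112.4): continuation = 1/1.05·[0.7500·0.0000 + 0.2500·4.6906] = 1.1168; exercise value = 0.0000 ≤ continuation, so V_uu = 1.1168
Node ud (S = 73.31): continuation = 1/1.05·[0.7500·4.6906 + 0.2500·34.0156] = 11.4494; exercise value = 15.6875 > continuation, so V_ud = 15.6875 (exercise)
Node dd (S = 47.81): continuation = 1/1.05·[0.7500·34.0156 + 0.2500·53.1406] = 36.9494; exercise value = 41.1875 > continuation, so V_dd = 41.1875 (exercise)
Node u (S = 97.75): continuation = 1/1.05·[0.7500·1.1168 + 0.2500·15.6875] = 4.5328; exercise value = 0.0000 ≤ continuation, so V_u = 4.5328
Node d (S = 63.75): continuation = 1/1.05·[0.7500·15.6875 + 0.2500·41.1875] = 21.0119; exercise value = 25.2500 > continuation, so V_d = 25.2500 (exercise)
Node 0 (S = 85): continuation = 1/1.05·[0.7500·4.5328 + 0.2500·25.2500] = 9.2497; exercise value = 4.0000 ≤ continuation, so V_0 = 9.2497

€9.25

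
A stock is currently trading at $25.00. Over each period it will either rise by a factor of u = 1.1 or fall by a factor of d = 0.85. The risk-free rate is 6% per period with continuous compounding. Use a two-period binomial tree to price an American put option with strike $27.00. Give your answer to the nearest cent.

Risk-neutral probability p = (e^0.06 − 0.85)/(1.1 − 0.85) = 0.2118/0.2500 = 0.8473
Terminal stock prices: S_uu = 30.25, S_ud = 23.38, S_dd = 18.06
Terminal payoffs (K − S): max(-3.25, 0) = 0, max(3.625, 0) = 3.625, max(8.938, 0) = 8.938
Node u (S = 27.5): continuation = e^(−0.06)·[0.8473·0.0000 + 0.1527·3.6250] = 0.5211; exercise value = 0.0000 ≤ continuation, so V_u = 0.5211
Node d (S = 21.25): continuation = e^(−0.06)·[0.8473·3.6250 + 0.1527·8.9375] = 4.1776; exercise value = 5.7500 > continuation, so V_d = 5.7500 (exercise)
Node 0 (S = 25): continuation = e^(−0.06)·[0.8473·0.5211 + 0.1527·5.7500] = 1.2425; exercise value = 2.0000 > continuation, so V_0 = 2.0000 (exercise)

$2.00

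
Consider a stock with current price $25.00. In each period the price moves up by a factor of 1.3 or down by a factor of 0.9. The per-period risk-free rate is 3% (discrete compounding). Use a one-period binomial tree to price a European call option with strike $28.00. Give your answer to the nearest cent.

$1.42

Risk-neutral probability p = (1 + 0.03 − 0.9)/(1.3 − 0.9) = 0.1300/0.4000 = 0.3250
Terminal stock prices: S_u = 32.5, S_d = 22.5
Terminal payoffs (S − K): max(4.5, 0) = 4.5, max(-5.5, 0) = 0
Node 0 (S = 25): V_0 = 1/1.03·[0.3250·4.5000 + 0.6750·0.0000] = 1.4199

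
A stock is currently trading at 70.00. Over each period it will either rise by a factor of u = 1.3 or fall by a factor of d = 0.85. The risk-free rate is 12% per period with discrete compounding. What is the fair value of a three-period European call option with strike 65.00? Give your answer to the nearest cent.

Risk-neutral probability p = (1 + 0.12 − 0.85)/(1.3 − 0.85) = 0.2700/0.4500 = 0.6000
Terminal stock prices: S_uuu = 153.8, S_uud = 100.6, S_udd = 65.75, S_ddd = 42.99
Terminal payoffs (S − K): max(88.79, 0) = 88.79, max(35.56, 0) = 35.56, max(0.7475, 0) = 0.7475, max(-22.01, 0) = 0
Node uu (S = 118.3): V_uu = 1/1.12·[0.6000·88.7900 + 0.4000·35.5550] = 60.2643
Node ud (S = 77.35): V_ud = 1/1.12·[0.6000·35.5550 + 0.4000·0.7475] = 19.3143
Node dd (S = 50.57): V_dd = 1/1.12·[0.6000·0.7475 + 0.4000·0.0000] = 0.4004
Node u (S = 91): V_u = 1/1.12·[0.6000·60.2643 + 0.4000·19.3143] = 39.1824
Node d (S = 59.5): V_d = 1/1.12·[0.6000·19.3143 + 0.4000·0.4004] = 10.4900
Node 0 (S = 70): V_0 = 1/1.12·[0.6000·39.1824 + 0.4000·10.4900] = 24.7370

24.74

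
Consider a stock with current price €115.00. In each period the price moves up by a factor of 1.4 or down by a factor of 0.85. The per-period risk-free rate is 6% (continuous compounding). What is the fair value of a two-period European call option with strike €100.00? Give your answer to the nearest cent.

€31.98

Risk-neutral probability p = (e^0.06 − 0.85)/(1.4 − 0.85) = 0.2118/0.5500 = 0.3852
Terminal stock prices: S_uu = 225.4, S_ud = 136.8, S_dd = 83.09
Terminal payoffs (S − K): max(125.4, 0) = 125.4, max(36.85, 0) = 36.85, max(-16.91, 0) = 0
Node u (S = 161): V_u = e^(−0.06)·[0.3852·125.4000 + 0.6148·36.8500] = 66.8235
Node d (S = 97.75): V_d = e^(−0.06)·[0.3852·36.8500 + 0.6148·0.0000] = 13.3665
Node 0 (S = 115): V_0 = e^(−0.06)·[0.3852·66.8235 + 0.6148·13.3665] = 31.9784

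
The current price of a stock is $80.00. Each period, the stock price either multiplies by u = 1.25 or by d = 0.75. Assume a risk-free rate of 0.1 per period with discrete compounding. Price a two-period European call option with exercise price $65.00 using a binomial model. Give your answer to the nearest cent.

Risk-neutral probability p = (1 + 0.1 − 0.75)/(1.25 − 0.75) = 0.3500/0.5000 = 0.7000
Terminal stock prices: S_uu = 125, S_ud = 75, S_dd = 45
Terminal payoffs (S − K): max(60, 0) = 60, max(10, 0) = 10, max(-20, 0) = 0
Node u (S = 100): V_u = 1/1.1·[0.7000·60.0000 + 0.3000·10.0000] = 40.9091
Node d (S = 60): V_d = 1/1.1·[0.7000·10.0000 + 0.3000·0.0000] = 6.3636
Node 0 (S = 80): V_0 = 1/1.1·[0.7000·40.9091 + 0.3000·6.3636] = 27.7686

$27.77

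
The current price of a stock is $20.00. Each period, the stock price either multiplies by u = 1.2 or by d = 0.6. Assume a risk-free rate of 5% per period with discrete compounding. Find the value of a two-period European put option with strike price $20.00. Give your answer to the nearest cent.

Risk-neutral probability p = (1 + 0.05 − 0.6)/(1.2 − 0.6) = 0.4500/0.6000 = 0.7500
Terminal stock prices: S_uu = 28.8, S_ud = 14.4, S_dd = 7.2
Terminal payoffs (K − S): max(-8.8, 0) = 0, max(5.6, 0) = 5.6, max(12.8, 0) = 12.8
Node u (S = 24): V_u = 1/1.05·[0.7500·0.0000 + 0.2500·5.6000] = 1.3333
Node d (S = 12): V_d = 1/1.05·[0.7500·5.6000 + 0.2500·12.8000] = 7.0476
Node 0 (S = 20): V_0 = 1/1.05·[0.7500·1.3333 + 0.2500·7.0476] = 2.6304

$2.63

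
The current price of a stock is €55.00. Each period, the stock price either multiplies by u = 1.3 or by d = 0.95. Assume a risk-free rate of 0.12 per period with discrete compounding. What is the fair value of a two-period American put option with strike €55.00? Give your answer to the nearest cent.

€1.26

Risk-neutral probability p = (1 + 0.12 − 0.95)/(1.3 − 0.95) = 0.1700/0.3500 = 0.4857
Terminal stock prices: S_uu = 92.95, S_ud = 67.92, S_dd = 49.64
Terminal payoffs (K − S): max(-37.95, 0) = 0, max(-12.92, 0) = 0, max(5.363, 0) = 5.363
Node u (S = 71.5): continuation = 1/1.12·[0.4857·0.0000 + 0.5143·0.0000] = 0.0000; exercise value = 0.0000 ≤ continuation, so V_u = 0.0000
Node d (S = 52.25): continuation = 1/1.12·[0.4857·0.0000 + 0.5143·5.3625] = 2.4624; exercise value = 2.7500 > continuation, so V_d = 2.7500 (exercise)
Node 0 (S = 55): continuation = 1/1.12·[0.4857·0.0000 + 0.5143·2.7500] = 1.2628; exercise value = 0.0000 ≤ continuation, so V_0 = 1.2628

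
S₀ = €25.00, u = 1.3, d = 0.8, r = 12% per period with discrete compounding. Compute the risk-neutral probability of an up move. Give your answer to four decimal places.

Risk-neutral probability p = (1 + 0.12 − 0.8)/(1.3 − 0.8) = 0.3200/0.5000 = 0.6400

p = 0.6400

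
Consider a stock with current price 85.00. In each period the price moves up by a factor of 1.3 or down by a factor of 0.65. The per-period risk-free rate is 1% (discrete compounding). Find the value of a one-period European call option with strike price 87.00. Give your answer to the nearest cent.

12.89

Risk-neutral probability p = (1 + 0.01 − 0.65)/(1.3 − 0.65) = 0.3600/0.6500 = 0.5538
Terminal stock prices: S_u = 110.5, S_d = 55.25
Terminal payoffs (S − K): max(23.5, 0) = 23.5, max(-31.75, 0) = 0
Node 0 (S = 85): V_0 = 1/1.01·[0.5538·23.5000 + 0.4462·0.0000] = 12.8865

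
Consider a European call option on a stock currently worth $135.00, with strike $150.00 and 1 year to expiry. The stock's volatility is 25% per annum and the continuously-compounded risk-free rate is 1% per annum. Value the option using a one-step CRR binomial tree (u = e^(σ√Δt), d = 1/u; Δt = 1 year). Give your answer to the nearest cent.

$10.58

CRR parameters: u = e^(σ√Δt) = e^(0.25·√1) = 1.2840, d = 1/u = 0.7788
Per-period rate: rΔt = 0.01·1 = 0.01, so R = e^0.01 = 1.0101
Risk-neutral probability p = (e^0.01 − 0.7788)/(1.2840 − 0.7788) = 0.2312/0.5052 = 0.4577
Terminal stock prices: S_u = 173.3, S_d = 105.1
Terminal payoffs (S − K): max(23.34, 0) = 23.34, max(-44.86, 0) = 0
Node 0 (S = 135): V_0 = e^(−0.01)·[0.4577·23.3434 + 0.5423·0.0000] = 10.5783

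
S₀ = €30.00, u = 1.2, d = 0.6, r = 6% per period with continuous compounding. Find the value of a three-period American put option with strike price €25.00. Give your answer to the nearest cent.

Risk-neutral probability p = (e^0.06 − 0.6)/(1.2 − 0.6) = 0.4618/0.6000 = 0.7697
Terminal stock prices: S_uuu = 51.84, S_uud = 25.92, S_udd = 12.96, S_ddd = 6.48
Terminal payoffs (K − S): max(-26.84, 0) = 0, max(-0.92, 0) = 0, max(12.04, 0) = 12.04, max(18.52, 0) = 18.52
Node uu (S = 43.2): continuation = e^(−0.06)·[0.7697·0.0000 + 0.2303·0.0000] = 0.0000; exercise value = 0.0000 ≤ continuation, so V_uu = 0.0000
Node ud (S = 21.6): continuation = e^(−0.06)·[0.7697·0.0000 + 0.2303·12.0400] = 2.6110; exercise value = 3.4000 > continuation, so V_ud = 3.4000 (exercise)
Node dd (S = 10.8): continuation = e^(−0.06)·[0.7697·12.0400 + 0.2303·18.5200] = 12.7441; exercise value = 14.2000 > continuation, so V_dd = 14.2000 (exercise)
Node u (S = 36): continuation = e^(−0.06)·[0.7697·0.0000 + 0.2303·3.4000] = 0.7373; exercise value = 0.0000 ≤ continuation, so V_u = 0.7373
Node d (S = 18): continuation = e^(−0.06)·[0.7697·3.4000 + 0.2303·14.2000] = 5.5441; exercise value = 7.0000 > continuation, so V_d = 7.0000 (exercise)
Node 0 (S = 30): continuation = e^(−0.06)·[0.7697·0.7373 + 0.2303·7.0000] = 2.0525; exercise value = 0.0000 ≤ continuation, so V_0 = 2.0525

€2.05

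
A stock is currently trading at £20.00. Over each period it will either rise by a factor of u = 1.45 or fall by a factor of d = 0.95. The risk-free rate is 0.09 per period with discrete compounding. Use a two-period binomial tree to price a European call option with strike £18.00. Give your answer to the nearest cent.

Risk-neutral probability p = (1 + 0.09 − 0.95)/(1.45 − 0.95) = 0.1400/0.5000 = 0.2800
Terminal stock prices: S_uu = 42.05, S_ud = 27.55, S_dd = 18.05
Terminal payoffs (S − K): max(24.05, 0) = 24.05, max(9.55, 0) = 9.55, max(0.05, 0) = 0.05
Node u (S = 29): V_u = 1/1.09·[0.2800·24.0500 + 0.7200·9.5500] = 12.4862
Node d (S = 19): V_d = 1/1.09·[0.2800·9.5500 + 0.7200·0.0500] = 2.4862
Node 0 (S = 20): V_0 = 1/1.09·[0.2800·12.4862 + 0.7200·2.4862] = 4.8498

£4.85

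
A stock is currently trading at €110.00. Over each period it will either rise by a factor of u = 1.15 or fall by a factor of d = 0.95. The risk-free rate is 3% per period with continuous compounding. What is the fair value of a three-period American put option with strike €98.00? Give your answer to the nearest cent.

€0.72

Risk-neutral probability p = (e^0.03 − 0.95)/(1.15 − 0.95) = 0.0805/0.2000 = 0.4023
Terminal stock prices: S_uuu = 167.3, S_uud = 138.2, S_udd = 114.2, S_ddd = 94.31
Terminal payoffs (K − S): max(-69.3, 0) = 0, max(-40.2, 0) = 0, max(-16.17, 0) = 0, max(3.689, 0) = 3.689
Node uu (S = 145.5): continuation = e^(−0.03)·[0.4023·0.0000 + 0.5977·0.0000] = 0.0000; exercise value = 0.0000 ≤ continuation, so V_uu = 0.0000
Node ud (S = 120.2): continuation = e^(−0.03)·[0.4023·0.0000 + 0.5977·0.0000] = 0.0000; exercise value = 0.0000 ≤ continuation, so V_ud = 0.0000
Node dd (S = 99.27): continuation = e^(−0.03)·[0.4023·0.0000 + 0.5977·3.6888] = 2.1397; exercise value = 0.0000 ≤ continuation, so V_dd = 2.1397
Node u (S = 126.5): continuation = e^(−0.03)·[0.4023·0.0000 + 0.5977·0.0000] = 0.0000; exercise value = 0.0000 ≤ continuation, so V_u = 0.0000
Node d (S = 104.5): continuation = e^(−0.03)·[0.4023·0.0000 + 0.5977·2.1397] = 1.2412; exercise value = 0.0000 ≤ continuation, so V_d = 1.2412
Node 0 (S = 110): continuation = e^(−0.03)·[0.4023·0.0000 + 0.5977·1.2412] = 0.7199; exercise value = 0.0000 ≤ continuation, so V_0 = 0.7199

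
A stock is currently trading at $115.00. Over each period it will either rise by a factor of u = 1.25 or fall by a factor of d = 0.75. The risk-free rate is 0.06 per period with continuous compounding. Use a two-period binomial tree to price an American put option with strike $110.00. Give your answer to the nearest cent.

$8.87

Risk-neutral probability p = (e^0.06 − 0.75)/(1.25 − 0.75) = 0.3118/0.5000 = 0.6237
Terminal stock prices: S_uu = 179.7, S_ud = 107.8, S_dd = 64.69
Terminal payoffs (K − S): max(-69.69, 0) = 0, max(2.188, 0) = 2.188, max(45.31, 0) = 45.31
Node u (S = 143.8): continuation = e^(−0.06)·[0.6237·0.0000 + 0.3763·2.1875] = 0.7753; exercise value = 0.0000 ≤ continuation, so V_u = 0.7753
Node d (S = 86.25): continuation = e^(−0.06)·[0.6237·2.1875 + 0.3763·45.3125] = 17.3441; exercise value = 23.7500 > continuation, so V_d = 23.7500 (exercise)
Node 0 (S = 115): continuation = e^(−0.06)·[0.6237·0.7753 + 0.3763·23.7500] = 8.8726; exercise value = 0.0000 ≤ continuation, so V_0 = 8.8726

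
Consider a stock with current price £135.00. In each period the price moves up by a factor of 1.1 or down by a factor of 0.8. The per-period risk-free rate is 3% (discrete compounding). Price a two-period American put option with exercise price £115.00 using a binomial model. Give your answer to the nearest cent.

Risk-neutral probability p = (1 + 0.03 − 0.8)/(1.1 − 0.8) = 0.2300/0.3000 = 0.7667
Terminal stock prices: S_uu = 163.4, S_ud = 118.8, S_dd = 86.4
Terminal payoffs (K − S): max(-48.35, 0) = 0, max(-3.8, 0) = 0, max(28.6, 0) = 28.6
Node u (S = 148.5): continuation = 1/1.03·[0.7667·0.0000 + 0.2333·0.0000] = 0.0000; exercise value = 0.0000 ≤ continuation, so V_u = 0.0000
Node d (S = 108): continuation = 1/1.03·[0.7667·0.0000 + 0.2333·28.6000] = 6.4790; exercise value = 7.0000 > continuation, so V_d = 7.0000 (exercise)
Node 0 (S = 135): continuation = 1/1.03·[0.7667·0.0000 + 0.2333·7.0000] = 1.5858; exercise value = 0.0000 ≤ continuation, so V_0 = 1.5858

£1.59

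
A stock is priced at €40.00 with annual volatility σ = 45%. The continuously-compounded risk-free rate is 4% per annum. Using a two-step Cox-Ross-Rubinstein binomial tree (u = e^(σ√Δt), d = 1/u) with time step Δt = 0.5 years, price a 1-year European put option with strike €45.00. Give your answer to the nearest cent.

CRR parameters: u = e^(σ√Δt) = e^(0.45·√0.5) = 1.3746, d = 1/u = 0.7275
Per-period rate: rΔt = 0.04·0.5 = 0.02, so R = e^0.02 = 1.0202
Risk-neutral probability p = (e^0.02 − 0.7275)/(1.3746 − 0.7275) = 0.2927/0.6472 = 0.4523
Terminal stock prices: S_uu = 75.59, S_ud = 40, S_dd = 21.17
Terminal payoffs (K − S): max(-30.59, 0) = 0, max(5, 0) = 5, max(23.83, 0) = 23.83
Node u (S = 54.99): V_u = e^(−0.02)·[0.4523·0.0000 + 0.5477·5.0000] = 2.6841
Node d (S = 29.1): V_d = e^(−0.02)·[0.4523·5.0000 + 0.5477·23.8322] = 15.0106
Node 0 (S = 40): V_0 = e^(−0.02)·[0.4523·2.6841 + 0.5477·15.0106] = 9.2482

€9.25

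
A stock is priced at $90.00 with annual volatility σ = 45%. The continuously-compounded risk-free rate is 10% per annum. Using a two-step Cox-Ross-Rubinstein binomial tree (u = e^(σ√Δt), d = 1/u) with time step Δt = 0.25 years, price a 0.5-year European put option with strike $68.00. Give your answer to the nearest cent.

$2.53

CRR parameters: u = e^(σ√Δt) = e^(0.45·√0.25) = 1.2523, d = 1/u = 0.7985
Per-period rate: rΔt = 0.1·0.25 = 0.025, so R = e^0.025 = 1.0253
Risk-neutral probability p = (e^0.025 − 0.7985)/(1.2523 − 0.7985) = 0.2268/0.4538 = 0.4998
Terminal stock prices: S_uu = 141.1, S_ud = 90, S_dd = 57.39
Terminal payoffs (K − S): max(-73.15, 0) = 0, max(-22, 0) = 0, max(10.61, 0) = 10.61
Node u (S = 112.7): V_u = e^(−0.025)·[0.4998·0.0000 + 0.5002·0.0000] = 0.0000
Node d (S = 71.87): V_d = e^(−0.025)·[0.4998·0.0000 + 0.5002·10.6135] = 5.1781
Node 0 (S = 90): V_0 = e^(−0.025)·[0.4998·0.0000 + 0.5002·5.1781] = 2.5263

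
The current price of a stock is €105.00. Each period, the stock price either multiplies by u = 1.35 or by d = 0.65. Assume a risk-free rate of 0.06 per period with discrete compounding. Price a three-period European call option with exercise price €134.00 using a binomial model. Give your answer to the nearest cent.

€20.98

Risk-neutral probability p = (1 + 0.06 − 0.65)/(1.35 − 0.65) = 0.4100/0.7000 = 0.5857
Terminal stock prices: S_uuu = 258.3, S_uud = 124.4, S_udd = 59.89, S_ddd = 28.84
Terminal payoffs (S − K): max(124.3, 0) = 124.3, max(-9.614, 0) = 0, max(-74.11, 0) = 0, max(-105.2, 0) = 0
Node uu (S = 191.4): V_uu = 1/1.06·[0.5857·124.3394 + 0.4143·0.0000] = 68.7050
Node ud (S = 92.14): V_ud = 1/1.06·[0.5857·0.0000 + 0.4143·0.0000] = 0.0000
Node dd (S = 44.36): V_dd = 1/1.06·[0.5857·0.0000 + 0.4143·0.0000] = 0.0000
Node u (S = 141.8): V_u = 1/1.06·[0.5857·68.7050 + 0.4143·0.0000] = 37.9637
Node d (S = 68.25): V_d = 1/1.06·[0.5857·0.0000 + 0.4143·0.0000] = 0.0000
Node 0 (S = 105): V_0 = 1/1.06·[0.5857·37.9637 + 0.4143·0.0000] = 20.9772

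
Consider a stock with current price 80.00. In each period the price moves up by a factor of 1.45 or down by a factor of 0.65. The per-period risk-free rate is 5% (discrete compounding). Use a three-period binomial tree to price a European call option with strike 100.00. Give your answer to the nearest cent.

18.56

Risk-neutral probability p = (1 + 0.05 − 0.65)/(1.45 − 0.65) = 0.4000/0.8000 = 0.5000
Terminal stock prices: S_uuu = 243.9, S_uud = 109.3, S_udd = 49.01, S_ddd = 21.97
Terminal payoffs (S − K): max(143.9, 0) = 143.9, max(9.33, 0) = 9.33, max(-50.99, 0) = 0, max(-78.03, 0) = 0
Node uu (S = 168.2): V_uu = 1/1.05·[0.5000·143.8900 + 0.5000·9.3300] = 72.9619
Node ud (S = 75.4): V_ud = 1/1.05·[0.5000·9.3300 + 0.5000·0.0000] = 4.4429
Node dd (S = 33.8): V_dd = 1/1.05·[0.5000·0.0000 + 0.5000·0.0000] = 0.0000
Node u (S = 116): V_u = 1/1.05·[0.5000·72.9619 + 0.5000·4.4429] = 36.8594
Node d (S = 52): V_d = 1/1.05·[0.5000·4.4429 + 0.5000·0.0000] = 2.1156
Node 0 (S = 80): V_0 = 1/1.05·[0.5000·36.8594 + 0.5000·2.1156] = 18.5596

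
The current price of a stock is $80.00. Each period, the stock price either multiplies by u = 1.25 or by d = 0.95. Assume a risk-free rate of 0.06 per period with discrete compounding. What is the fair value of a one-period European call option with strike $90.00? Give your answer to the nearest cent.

$3.46

Risk-neutral probability p = (1 + 0.06 − 0.95)/(1.25 − 0.95) = 0.1100/0.3000 = 0.3667
Terminal stock prices: S_u = 100, S_d = 76
Terminal payoffs (S − K): max(10, 0) = 10, max(-14, 0) = 0
Node 0 (S = 80): V_0 = 1/1.06·[0.3667·10.0000 + 0.6333·0.0000] = 3.4591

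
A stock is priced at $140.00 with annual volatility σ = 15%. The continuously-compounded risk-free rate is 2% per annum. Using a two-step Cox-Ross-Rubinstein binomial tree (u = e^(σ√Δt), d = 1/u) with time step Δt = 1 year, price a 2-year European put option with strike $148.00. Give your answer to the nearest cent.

CRR parameters: u = e^(σ√Δt) = e^(0.15·√1) = 1.1618, d = 1/u = 0.8607
Per-period rate: rΔt = 0.02·1 = 0.02, so R = e^0.02 = 1.0202
Risk-neutral probability p = (e^0.02 − 0.8607)/(1.1618 − 0.8607) = 0.1595/0.3011 = 0.5297
Terminal stock prices: S_uu = 189, S_ud = 140, S_dd = 103.7
Terminal payoffs (K − S): max(-40.98, 0) = 0, max(8, 0) = 8, max(44.29, 0) = 44.29
Node u (S = 162.7): V_u = e^(−0.02)·[0.5297·0.0000 + 0.4703·8.0000] = 3.6882
Node d (S = 120.5): V_d = e^(−0.02)·[0.5297·8.0000 + 0.4703·44.2854] = 24.5703
Node 0 (S = 140): V_0 = e^(−0.02)·[0.5297·3.6882 + 0.4703·24.5703] = 13.2425

$13.24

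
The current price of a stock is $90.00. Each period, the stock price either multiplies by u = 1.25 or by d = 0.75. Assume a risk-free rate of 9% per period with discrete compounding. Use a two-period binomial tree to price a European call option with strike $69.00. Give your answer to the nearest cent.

Risk-neutral probability p = (1 + 0.09 − 0.75)/(1.25 − 0.75) = 0.3400/0.5000 = 0.6800
Terminal stock prices: S_uu = 140.6, S_ud = 84.38, S_dd = 50.62
Terminal payoffs (S − K): max(71.62, 0) = 71.62, max(15.38, 0) = 15.38, max(-18.38, 0) = 0
Node u (S = 112.5): V_u = 1/1.09·[0.6800·71.6250 + 0.3200·15.3750] = 49.1972
Node d (S = 67.5): V_d = 1/1.09·[0.6800·15.3750 + 0.3200·0.0000] = 9.5917
Node 0 (S = 90): V_0 = 1/1.09·[0.6800·49.1972 + 0.3200·9.5917] = 33.5078

$33.51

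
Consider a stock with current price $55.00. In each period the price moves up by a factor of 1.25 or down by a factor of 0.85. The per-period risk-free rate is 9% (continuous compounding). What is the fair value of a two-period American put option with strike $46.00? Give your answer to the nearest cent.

$0.79

Risk-neutral probability p = (e^0.09 − 0.85)/(1.25 − 0.85) = 0.2442/0.4000 = 0.6104
Terminal stock prices: S_uu = 85.94, S_ud = 58.44, S_dd = 39.74
Terminal payoffs (K − S): max(-39.94, 0) = 0, max(-12.44, 0) = 0, max(6.263, 0) = 6.263
Node u (S = 68.75): continuation = e^(−0.09)·[0.6104·0.0000 + 0.3896·0.0000] = 0.0000; exercise value = 0.0000 ≤ continuation, so V_u = 0.0000
Node d (S = 46.75): continuation = e^(−0.09)·[0.6104·0.0000 + 0.3896·6.2625] = 2.2297; exercise value = 0.0000 ≤ continuation, so V_d = 2.2297
Node 0 (S = 55): continuation = e^(−0.09)·[0.6104·0.0000 + 0.3896·2.2297] = 0.7938; exercise value = 0.0000 ≤ continuation, so V_0 = 0.7938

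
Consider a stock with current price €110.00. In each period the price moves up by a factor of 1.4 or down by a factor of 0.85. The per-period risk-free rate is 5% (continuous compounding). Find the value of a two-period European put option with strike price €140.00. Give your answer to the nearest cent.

Risk-neutral probability p = (e^0.05 − 0.85)/(1.4 − 0.85) = 0.2013/0.5500 = 0.3659
Terminal stock prices: S_uu = 215.6, S_ud = 130.9, S_dd = 79.47
Terminal payoffs (K − S): max(-75.6, 0) = 0, max(9.1, 0) = 9.1, max(60.53, 0) = 60.53
Node u (S = 154): V_u = e^(−0.05)·[0.3659·0.0000 + 0.6341·9.1000] = 5.4885
Node d (S = 93.5): V_d = e^(−0.05)·[0.3659·9.1000 + 0.6341·60.5250] = 39.6721
Node 0 (S = 110): V_0 = e^(−0.05)·[0.3659·5.4885 + 0.6341·39.6721] = 25.8380

€25.84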